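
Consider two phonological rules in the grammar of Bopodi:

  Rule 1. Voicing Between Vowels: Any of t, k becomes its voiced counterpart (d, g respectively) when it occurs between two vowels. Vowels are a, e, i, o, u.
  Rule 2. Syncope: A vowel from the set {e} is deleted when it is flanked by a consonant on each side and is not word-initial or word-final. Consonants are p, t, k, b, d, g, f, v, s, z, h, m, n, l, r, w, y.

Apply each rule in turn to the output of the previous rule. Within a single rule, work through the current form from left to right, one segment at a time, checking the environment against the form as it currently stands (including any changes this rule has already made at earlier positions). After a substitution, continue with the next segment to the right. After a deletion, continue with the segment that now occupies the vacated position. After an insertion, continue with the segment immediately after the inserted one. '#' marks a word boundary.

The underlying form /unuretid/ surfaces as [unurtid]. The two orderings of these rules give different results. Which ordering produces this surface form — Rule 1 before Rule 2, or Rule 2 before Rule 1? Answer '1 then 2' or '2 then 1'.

Order 1 then 2:
  1 Voicing Between Vowels: [unuretid] → [unuredid]
  2 Syncope: [unuredid] → [unurdid]
  result: [unurdid]
Order 2 then 1:
  2 Syncope: [unuretid] → [unurtid]
  1 Voicing Between Vowels: no change — [unurtid]
  result: [unurtid]

2 then 1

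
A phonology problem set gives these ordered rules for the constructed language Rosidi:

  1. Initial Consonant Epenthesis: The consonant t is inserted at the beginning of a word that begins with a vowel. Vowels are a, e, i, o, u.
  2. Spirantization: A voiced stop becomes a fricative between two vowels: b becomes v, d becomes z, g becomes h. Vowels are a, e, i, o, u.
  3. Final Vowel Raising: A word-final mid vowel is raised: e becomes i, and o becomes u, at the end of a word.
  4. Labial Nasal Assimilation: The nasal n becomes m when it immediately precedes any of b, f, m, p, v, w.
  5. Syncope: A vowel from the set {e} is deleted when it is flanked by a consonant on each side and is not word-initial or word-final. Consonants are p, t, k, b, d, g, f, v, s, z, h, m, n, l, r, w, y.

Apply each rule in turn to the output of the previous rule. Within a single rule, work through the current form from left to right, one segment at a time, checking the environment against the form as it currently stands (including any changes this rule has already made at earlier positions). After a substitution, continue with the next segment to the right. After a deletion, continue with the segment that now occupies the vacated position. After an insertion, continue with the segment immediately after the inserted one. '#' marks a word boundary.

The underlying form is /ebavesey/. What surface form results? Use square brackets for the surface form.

1 Initial Consonant Epenthesis: [ebavesey] → [tebavesey]
2 Spirantization: [tebavesey] → [tevavesey]
3 Final Vowel Raising: no change — [tevavesey]
4 Labial Nasal Assimilation: no change — [tevavesey]
5 Syncope: [tevavesey] → [tvavsy]

[tvavsy]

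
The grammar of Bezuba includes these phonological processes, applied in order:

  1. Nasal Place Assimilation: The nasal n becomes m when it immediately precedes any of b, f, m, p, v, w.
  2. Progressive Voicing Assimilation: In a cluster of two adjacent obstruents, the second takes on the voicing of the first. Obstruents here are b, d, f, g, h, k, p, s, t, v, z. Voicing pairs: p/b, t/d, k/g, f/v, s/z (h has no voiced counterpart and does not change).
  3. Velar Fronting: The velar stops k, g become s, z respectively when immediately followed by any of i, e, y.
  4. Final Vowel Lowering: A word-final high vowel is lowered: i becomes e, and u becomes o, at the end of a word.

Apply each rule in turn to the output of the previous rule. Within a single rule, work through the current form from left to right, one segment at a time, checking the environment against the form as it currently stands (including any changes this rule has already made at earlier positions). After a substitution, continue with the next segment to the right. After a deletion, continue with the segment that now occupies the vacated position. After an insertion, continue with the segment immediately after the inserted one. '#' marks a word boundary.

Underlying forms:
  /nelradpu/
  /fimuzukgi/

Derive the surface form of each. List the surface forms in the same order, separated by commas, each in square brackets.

/nelradpu/:
  1 Nasal Place Assimilation: no change — [nelradpu]
  2 Progressive Voicing Assimilation: [nelradpu] → [nelradbu]
  3 Velar Fronting: no change — [nelradbu]
  4 Final Vowel Lowering: [nelradbu] → [nelradbo]
/fimuzukgi/:
  1 Nasal Place Assimilation: no change — [fimuzukgi]
  2 Progressive Voicing Assimilation: [fimuzukgi] → [fimuzukki]
  3 Velar Fronting: [fimuzukki] → [fimuzuksi]
  4 Final Vowel Lowering: [fimuzuksi] → [fimuzukse]

[nelradbo], [fimuzukse]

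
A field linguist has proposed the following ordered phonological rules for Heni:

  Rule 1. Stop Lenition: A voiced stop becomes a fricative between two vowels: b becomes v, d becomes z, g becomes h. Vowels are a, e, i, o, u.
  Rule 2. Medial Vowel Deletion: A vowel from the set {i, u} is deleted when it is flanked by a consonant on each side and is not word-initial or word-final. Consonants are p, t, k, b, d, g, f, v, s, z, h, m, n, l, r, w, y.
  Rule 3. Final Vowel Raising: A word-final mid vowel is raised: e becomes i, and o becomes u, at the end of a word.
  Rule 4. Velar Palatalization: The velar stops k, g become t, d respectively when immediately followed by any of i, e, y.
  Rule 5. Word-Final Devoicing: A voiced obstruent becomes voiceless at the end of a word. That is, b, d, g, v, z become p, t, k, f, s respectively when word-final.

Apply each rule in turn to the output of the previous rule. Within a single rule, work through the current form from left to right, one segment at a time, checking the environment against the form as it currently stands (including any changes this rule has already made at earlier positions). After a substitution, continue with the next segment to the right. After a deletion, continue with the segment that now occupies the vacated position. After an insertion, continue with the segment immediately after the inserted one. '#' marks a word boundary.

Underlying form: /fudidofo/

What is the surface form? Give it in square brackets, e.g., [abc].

[fzzofu]

Rule 1 Stop Lenition: [fudidofo] → [fuzizofo]
Rule 2 Medial Vowel Deletion: [fuzizofo] → [fzzofo]
Rule 3 Final Vowel Raising: [fzzofo] → [fzzofu]
Rule 4 Velar Palatalization: no change — [fzzofu]
Rule 5 Word-Final Devoicing: no change — [fzzofu]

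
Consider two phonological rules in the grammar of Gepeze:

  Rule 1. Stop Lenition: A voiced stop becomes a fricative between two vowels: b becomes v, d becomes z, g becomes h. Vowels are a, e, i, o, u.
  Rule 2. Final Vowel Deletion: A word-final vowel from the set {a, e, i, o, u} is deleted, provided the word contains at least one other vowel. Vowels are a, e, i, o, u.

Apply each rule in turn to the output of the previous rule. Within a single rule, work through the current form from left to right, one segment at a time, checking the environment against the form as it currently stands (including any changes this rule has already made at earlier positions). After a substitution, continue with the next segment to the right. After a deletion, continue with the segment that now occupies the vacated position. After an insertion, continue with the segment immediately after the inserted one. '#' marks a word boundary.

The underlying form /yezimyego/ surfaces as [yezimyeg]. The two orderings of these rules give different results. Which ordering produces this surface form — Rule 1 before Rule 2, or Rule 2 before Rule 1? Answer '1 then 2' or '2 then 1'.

2 then 1

Order 1 then 2:
  1 Stop Lenition: [yezimyego] → [yezimyeho]
  2 Final Vowel Deletion: [yezimyeho] → [yezimyeh]
  result: [yezimyeh]
Order 2 then 1:
  2 Final Vowel Deletion: [yezimyego] → [yezimyeg]
  1 Stop Lenition: no change — [yezimyeg]
  result: [yezimyeg]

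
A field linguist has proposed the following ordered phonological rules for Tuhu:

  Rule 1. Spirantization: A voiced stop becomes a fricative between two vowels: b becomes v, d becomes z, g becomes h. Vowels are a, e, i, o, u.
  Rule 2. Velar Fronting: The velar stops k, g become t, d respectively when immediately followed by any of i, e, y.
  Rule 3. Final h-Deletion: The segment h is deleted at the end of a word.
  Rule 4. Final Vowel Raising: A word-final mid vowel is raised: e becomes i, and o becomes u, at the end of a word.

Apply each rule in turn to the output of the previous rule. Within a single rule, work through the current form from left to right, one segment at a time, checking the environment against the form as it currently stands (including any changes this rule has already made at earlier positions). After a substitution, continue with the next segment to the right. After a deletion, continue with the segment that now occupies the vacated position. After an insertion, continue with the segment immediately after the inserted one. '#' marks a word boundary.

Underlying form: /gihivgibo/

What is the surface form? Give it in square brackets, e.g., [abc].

[dihivdivu]

Rule 1 Spirantization: [gihivgibo] → [gihivgivo]
Rule 2 Velar Fronting: [gihivgivo] → [dihivdivo]
Rule 3 Final h-Deletion: no change — [dihivdivo]
Rule 4 Final Vowel Raising: [dihivdivo] → [dihivdivu]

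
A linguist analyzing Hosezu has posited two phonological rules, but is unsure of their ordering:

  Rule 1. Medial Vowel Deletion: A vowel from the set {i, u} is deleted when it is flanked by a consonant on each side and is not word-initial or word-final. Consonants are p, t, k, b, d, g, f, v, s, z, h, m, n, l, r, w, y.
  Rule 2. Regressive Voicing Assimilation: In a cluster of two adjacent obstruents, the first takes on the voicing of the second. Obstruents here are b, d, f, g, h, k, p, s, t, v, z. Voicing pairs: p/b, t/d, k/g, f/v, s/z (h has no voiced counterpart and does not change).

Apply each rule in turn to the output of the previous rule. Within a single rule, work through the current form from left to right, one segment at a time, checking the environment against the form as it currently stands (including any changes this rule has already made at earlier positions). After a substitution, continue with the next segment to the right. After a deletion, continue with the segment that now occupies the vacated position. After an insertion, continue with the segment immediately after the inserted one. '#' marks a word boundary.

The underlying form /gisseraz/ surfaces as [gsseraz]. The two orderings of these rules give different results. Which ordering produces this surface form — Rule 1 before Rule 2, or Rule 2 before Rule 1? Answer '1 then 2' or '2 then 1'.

2 then 1

Order 1 then 2:
  1 Medial Vowel Deletion: [gisseraz] → [gsseraz]
  2 Regressive Voicing Assimilation: [gsseraz] → [ksseraz]
  result: [ksseraz]
Order 2 then 1:
  2 Regressive Voicing Assimilation: no change — [gisseraz]
  1 Medial Vowel Deletion: [gisseraz] → [gsseraz]
  result: [gsseraz]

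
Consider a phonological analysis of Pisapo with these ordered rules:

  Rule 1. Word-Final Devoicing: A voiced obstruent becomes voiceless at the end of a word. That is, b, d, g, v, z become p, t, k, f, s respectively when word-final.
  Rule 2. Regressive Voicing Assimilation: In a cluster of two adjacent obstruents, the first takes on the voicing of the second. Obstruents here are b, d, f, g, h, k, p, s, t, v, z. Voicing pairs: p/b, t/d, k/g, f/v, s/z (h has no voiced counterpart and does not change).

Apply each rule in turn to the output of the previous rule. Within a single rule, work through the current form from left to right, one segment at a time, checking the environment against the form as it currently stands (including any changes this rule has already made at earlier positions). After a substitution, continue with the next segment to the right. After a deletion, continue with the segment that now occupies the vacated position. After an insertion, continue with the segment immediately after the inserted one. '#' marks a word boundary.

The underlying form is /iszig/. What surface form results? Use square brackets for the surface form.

Rule 1 Word-Final Devoicing: [iszig] → [iszik]
Rule 2 Regressive Voicing Assimilation: [iszik] → [izzik]

[izzik]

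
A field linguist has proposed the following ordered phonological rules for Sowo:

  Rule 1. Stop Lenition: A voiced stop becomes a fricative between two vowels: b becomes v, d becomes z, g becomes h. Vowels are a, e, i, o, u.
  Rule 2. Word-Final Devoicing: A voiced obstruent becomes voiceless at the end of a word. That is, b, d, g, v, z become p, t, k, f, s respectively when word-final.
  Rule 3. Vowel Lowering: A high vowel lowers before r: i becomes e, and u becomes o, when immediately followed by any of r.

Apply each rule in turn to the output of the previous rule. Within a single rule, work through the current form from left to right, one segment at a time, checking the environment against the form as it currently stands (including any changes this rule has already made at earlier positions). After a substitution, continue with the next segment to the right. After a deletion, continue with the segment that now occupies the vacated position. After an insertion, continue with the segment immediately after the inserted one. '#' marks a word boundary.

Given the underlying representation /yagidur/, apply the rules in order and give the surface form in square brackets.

Rule 1 Stop Lenition: [yagidur] → [yahizur]
Rule 2 Word-Final Devoicing: no change — [yahizur]
Rule 3 Vowel Lowering: [yahizur] → [yahizor]

[yahizor]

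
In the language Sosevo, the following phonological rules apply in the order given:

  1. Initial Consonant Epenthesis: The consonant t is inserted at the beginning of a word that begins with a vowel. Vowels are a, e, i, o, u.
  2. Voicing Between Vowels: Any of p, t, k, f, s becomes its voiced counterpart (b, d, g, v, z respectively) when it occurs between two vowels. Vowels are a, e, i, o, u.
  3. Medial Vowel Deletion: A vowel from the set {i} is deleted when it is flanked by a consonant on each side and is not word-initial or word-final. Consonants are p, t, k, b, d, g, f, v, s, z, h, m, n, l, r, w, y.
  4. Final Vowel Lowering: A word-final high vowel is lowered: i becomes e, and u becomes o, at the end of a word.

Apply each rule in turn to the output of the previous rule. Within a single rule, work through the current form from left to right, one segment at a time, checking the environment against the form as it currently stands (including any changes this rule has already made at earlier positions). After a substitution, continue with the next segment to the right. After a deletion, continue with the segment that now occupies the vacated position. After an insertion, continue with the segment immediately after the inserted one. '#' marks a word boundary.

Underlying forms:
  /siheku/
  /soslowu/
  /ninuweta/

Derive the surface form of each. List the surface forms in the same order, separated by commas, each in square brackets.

/siheku/:
  1 Initial Consonant Epenthesis: no change — [siheku]
  2 Voicing Between Vowels: [siheku] → [sihegu]
  3 Medial Vowel Deletion: [sihegu] → [shegu]
  4 Final Vowel Lowering: [shegu] → [shego]
/soslowu/:
  1 Initial Consonant Epenthesis: no change — [soslowu]
  2 Voicing Between Vowels: no change — [soslowu]
  3 Medial Vowel Deletion: no change — [soslowu]
  4 Final Vowel Lowering: [soslowu] → [soslowo]
/ninuweta/:
  1 Initial Consonant Epenthesis: no change — [ninuweta]
  2 Voicing Between Vowels: [ninuweta] → [ninuweda]
  3 Medial Vowel Deletion: [ninuweda] → [nnuweda]
  4 Final Vowel Lowering: no change — [nnuweda]

[shego], [soslowo], [nnuweda]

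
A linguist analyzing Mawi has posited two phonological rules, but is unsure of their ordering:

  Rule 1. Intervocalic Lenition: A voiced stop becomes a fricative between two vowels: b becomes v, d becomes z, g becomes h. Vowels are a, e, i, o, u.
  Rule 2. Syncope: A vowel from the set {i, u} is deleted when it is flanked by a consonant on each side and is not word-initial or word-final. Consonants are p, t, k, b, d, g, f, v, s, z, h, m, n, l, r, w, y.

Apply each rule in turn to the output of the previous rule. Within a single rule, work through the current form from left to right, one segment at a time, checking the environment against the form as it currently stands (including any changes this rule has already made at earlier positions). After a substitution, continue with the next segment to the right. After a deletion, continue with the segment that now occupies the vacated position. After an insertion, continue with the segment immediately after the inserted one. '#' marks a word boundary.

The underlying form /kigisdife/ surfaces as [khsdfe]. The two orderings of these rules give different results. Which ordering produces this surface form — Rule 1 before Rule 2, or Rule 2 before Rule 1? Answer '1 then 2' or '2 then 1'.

1 then 2

Order 1 then 2:
  1 Intervocalic Lenition: [kigisdife] → [kihisdife]
  2 Syncope: [kihisdife] → [khsdfe]
  result: [khsdfe]
Order 2 then 1:
  2 Syncope: [kigisdife] → [kgsdfe]
  1 Intervocalic Lenition: no change — [kgsdfe]
  result: [kgsdfe]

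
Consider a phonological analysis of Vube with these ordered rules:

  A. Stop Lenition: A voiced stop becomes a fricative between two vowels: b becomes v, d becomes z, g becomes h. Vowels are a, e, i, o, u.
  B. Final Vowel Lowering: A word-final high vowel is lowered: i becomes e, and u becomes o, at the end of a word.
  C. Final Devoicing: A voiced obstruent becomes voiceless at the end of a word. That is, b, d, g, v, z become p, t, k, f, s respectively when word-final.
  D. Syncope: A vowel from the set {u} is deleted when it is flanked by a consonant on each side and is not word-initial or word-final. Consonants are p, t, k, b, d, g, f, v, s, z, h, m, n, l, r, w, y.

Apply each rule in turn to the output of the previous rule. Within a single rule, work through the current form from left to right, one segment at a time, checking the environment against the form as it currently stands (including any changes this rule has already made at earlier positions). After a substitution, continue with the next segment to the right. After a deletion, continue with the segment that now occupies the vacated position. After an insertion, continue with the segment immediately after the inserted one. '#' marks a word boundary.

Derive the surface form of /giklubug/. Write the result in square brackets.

[giklvk]

A Stop Lenition: [giklubug] → [gikluvug]
B Final Vowel Lowering: no change — [gikluvug]
C Final Devoicing: [gikluvug] → [gikluvuk]
D Syncope: [gikluvuk] → [giklvk]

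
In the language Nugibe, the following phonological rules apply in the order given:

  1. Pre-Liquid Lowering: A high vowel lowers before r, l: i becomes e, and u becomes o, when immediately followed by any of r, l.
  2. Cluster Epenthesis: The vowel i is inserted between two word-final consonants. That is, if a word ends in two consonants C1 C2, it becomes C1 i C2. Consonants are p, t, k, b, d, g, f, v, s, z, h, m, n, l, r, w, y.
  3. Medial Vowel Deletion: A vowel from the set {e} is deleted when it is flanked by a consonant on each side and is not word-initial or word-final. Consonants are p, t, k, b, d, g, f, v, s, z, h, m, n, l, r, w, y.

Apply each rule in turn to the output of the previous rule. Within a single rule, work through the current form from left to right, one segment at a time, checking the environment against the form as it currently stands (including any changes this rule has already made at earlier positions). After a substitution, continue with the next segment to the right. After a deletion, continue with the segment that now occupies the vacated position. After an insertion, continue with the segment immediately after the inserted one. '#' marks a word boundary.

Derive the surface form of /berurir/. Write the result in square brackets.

1 Pre-Liquid Lowering: [berurir] → [berorer]
2 Cluster Epenthesis: no change — [berorer]
3 Medial Vowel Deletion: [berorer] → [brorr]

[brorr]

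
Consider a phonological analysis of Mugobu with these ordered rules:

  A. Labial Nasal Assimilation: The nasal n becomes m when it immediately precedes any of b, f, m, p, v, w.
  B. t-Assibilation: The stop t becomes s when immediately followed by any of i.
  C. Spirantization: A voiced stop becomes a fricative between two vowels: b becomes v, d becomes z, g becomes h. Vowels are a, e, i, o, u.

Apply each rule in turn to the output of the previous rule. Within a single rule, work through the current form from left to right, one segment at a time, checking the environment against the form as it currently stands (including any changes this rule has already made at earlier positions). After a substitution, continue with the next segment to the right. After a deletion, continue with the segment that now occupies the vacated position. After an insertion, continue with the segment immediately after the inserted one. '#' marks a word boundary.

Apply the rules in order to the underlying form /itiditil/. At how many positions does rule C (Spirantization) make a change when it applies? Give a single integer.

1

A Labial Nasal Assimilation: no change — [itiditil]
B t-Assibilation: [itiditil] → [isidisil]
C Spirantization: [isidisil] → [isizisil]
Rule C changed 1 position(s).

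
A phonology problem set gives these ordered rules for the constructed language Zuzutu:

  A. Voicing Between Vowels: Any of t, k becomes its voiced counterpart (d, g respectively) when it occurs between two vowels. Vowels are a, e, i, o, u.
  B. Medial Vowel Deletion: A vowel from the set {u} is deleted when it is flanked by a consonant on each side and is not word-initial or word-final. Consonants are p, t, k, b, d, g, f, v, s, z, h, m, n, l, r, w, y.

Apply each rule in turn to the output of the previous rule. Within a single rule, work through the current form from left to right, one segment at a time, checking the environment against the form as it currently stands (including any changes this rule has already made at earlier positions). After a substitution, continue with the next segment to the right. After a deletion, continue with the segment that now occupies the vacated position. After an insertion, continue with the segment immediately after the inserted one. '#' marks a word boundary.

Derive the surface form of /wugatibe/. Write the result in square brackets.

[wgadibe]

A Voicing Between Vowels: [wugatibe] → [wugadibe]
B Medial Vowel Deletion: [wugadibe] → [wgadibe]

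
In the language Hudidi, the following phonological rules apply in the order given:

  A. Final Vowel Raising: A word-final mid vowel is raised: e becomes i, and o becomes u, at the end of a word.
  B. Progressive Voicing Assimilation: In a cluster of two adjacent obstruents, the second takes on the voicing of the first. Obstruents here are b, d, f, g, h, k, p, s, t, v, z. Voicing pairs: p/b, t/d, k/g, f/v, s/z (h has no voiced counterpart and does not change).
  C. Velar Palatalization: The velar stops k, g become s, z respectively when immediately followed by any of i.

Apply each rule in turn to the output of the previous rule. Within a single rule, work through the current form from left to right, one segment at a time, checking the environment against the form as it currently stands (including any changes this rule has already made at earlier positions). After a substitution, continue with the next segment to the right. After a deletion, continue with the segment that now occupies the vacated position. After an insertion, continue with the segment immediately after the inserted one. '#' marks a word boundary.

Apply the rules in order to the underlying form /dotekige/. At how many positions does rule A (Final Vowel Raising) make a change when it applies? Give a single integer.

1

A Final Vowel Raising: [dotekige] → [dotekigi]
B Progressive Voicing Assimilation: no change — [dotekigi]
C Velar Palatalization: [dotekigi] → [dotesizi]
Rule A changed 1 position(s).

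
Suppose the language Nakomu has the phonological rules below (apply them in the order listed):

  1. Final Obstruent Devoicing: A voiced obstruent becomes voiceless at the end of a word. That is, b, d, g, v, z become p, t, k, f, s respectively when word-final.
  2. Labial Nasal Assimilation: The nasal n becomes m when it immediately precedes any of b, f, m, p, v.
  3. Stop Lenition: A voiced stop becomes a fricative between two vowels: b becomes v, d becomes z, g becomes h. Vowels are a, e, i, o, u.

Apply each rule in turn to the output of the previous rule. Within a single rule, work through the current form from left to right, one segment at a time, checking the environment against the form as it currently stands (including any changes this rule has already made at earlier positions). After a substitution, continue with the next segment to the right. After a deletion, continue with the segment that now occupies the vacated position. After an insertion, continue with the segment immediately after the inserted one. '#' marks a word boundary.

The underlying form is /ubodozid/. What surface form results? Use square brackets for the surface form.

[uvozozit]

1 Final Obstruent Devoicing: [ubodozid] → [ubodozit]
2 Labial Nasal Assimilation: no change — [ubodozit]
3 Stop Lenition: [ubodozit] → [uvozozit]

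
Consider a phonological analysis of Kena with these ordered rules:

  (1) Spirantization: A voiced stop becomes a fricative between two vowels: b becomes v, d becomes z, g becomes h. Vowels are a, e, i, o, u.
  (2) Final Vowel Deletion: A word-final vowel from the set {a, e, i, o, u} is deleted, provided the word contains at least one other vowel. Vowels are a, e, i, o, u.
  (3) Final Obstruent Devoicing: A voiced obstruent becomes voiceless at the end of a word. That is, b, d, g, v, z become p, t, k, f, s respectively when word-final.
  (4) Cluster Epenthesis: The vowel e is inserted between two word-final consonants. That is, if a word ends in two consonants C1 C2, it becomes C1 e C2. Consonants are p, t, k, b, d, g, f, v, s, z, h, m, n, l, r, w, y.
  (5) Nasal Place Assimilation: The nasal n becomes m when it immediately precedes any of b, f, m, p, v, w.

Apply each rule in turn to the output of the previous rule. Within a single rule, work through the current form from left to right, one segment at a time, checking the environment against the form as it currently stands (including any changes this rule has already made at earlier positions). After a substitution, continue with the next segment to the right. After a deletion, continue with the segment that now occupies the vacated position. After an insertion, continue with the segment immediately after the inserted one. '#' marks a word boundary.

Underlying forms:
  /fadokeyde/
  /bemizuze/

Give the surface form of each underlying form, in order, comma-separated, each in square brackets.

[fazokeyet], [bemizus]

/fadokeyde/:
  (1) Spirantization: [fadokeyde] → [fazokeyde]
  (2) Final Vowel Deletion: [fazokeyde] → [fazokeyd]
  (3) Final Obstruent Devoicing: [fazokeyd] → [fazokeyt]
  (4) Cluster Epenthesis: [fazokeyt] → [fazokeyet]
  (5) Nasal Place Assimilation: no change — [fazokeyet]
/bemizuze/:
  (1) Spirantization: no change — [bemizuze]
  (2) Final Vowel Deletion: [bemizuze] → [bemizuz]
  (3) Final Obstruent Devoicing: [bemizuz] → [bemizus]
  (4) Cluster Epenthesis: no change — [bemizus]
  (5) Nasal Place Assimilation: no change — [bemizus]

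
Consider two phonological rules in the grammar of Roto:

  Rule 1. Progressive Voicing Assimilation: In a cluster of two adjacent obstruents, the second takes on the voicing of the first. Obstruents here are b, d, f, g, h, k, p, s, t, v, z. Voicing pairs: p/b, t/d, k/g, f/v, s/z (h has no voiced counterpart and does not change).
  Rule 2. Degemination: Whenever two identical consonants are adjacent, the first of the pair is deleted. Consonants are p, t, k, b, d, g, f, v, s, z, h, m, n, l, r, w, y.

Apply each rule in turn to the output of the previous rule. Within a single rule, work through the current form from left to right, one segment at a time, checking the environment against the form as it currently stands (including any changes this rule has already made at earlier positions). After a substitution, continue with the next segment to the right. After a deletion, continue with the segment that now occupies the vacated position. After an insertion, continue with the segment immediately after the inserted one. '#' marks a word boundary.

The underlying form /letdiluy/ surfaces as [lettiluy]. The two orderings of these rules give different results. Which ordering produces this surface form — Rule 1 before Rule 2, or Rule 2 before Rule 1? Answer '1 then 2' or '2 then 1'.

2 then 1

Order 1 then 2:
  1 Progressive Voicing Assimilation: [letdiluy] → [lettiluy]
  2 Degemination: [lettiluy] → [letiluy]
  result: [letiluy]
Order 2 then 1:
  2 Degemination: no change — [letdiluy]
  1 Progressive Voicing Assimilation: [letdiluy] → [lettiluy]
  result: [lettiluy]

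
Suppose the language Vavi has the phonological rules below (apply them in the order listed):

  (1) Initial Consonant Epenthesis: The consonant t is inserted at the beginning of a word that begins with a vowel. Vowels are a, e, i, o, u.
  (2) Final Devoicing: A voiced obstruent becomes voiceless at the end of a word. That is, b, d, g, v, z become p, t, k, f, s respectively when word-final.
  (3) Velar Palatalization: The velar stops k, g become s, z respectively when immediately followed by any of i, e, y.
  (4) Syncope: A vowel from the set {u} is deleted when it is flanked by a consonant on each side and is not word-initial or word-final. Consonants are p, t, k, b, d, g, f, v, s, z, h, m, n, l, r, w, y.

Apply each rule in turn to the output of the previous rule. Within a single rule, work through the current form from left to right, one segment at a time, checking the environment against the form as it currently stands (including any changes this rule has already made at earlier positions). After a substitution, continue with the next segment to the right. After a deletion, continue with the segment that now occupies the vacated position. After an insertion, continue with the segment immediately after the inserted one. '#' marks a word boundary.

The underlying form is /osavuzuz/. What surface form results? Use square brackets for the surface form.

[tosavzs]

(1) Initial Consonant Epenthesis: [osavuzuz] → [tosavuzuz]
(2) Final Devoicing: [tosavuzuz] → [tosavuzus]
(3) Velar Palatalization: no change — [tosavuzus]
(4) Syncope: [tosavuzus] → [tosavzs]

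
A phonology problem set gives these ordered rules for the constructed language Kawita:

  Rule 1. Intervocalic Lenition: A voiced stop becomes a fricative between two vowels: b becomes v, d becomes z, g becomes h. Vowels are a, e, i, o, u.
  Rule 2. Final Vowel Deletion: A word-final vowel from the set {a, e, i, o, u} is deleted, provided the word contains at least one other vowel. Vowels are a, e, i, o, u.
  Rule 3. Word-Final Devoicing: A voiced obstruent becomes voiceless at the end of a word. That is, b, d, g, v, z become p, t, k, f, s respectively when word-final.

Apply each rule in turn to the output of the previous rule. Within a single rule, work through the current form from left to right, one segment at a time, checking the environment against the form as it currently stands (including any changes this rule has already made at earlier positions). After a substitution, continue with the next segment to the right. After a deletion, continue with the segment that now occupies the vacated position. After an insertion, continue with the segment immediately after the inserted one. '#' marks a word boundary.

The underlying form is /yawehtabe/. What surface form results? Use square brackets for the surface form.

Rule 1 Intervocalic Lenition: [yawehtabe] → [yawehtave]
Rule 2 Final Vowel Deletion: [yawehtave] → [yawehtav]
Rule 3 Word-Final Devoicing: [yawehtav] → [yawehtaf]

[yawehtaf]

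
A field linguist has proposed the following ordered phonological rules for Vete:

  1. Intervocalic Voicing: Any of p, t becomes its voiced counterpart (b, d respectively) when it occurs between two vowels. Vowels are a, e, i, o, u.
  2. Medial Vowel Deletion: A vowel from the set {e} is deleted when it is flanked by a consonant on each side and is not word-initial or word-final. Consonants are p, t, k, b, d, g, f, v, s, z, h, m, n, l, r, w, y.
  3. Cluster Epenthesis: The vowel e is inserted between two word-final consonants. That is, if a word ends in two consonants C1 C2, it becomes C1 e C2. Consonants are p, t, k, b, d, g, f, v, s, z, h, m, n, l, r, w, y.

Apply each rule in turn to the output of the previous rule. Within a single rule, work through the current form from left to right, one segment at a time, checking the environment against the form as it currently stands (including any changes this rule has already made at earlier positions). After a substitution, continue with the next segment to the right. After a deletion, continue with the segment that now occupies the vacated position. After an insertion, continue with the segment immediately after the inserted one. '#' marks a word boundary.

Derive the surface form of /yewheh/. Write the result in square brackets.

[ywheh]

1 Intervocalic Voicing: no change — [yewheh]
2 Medial Vowel Deletion: [yewheh] → [ywhh]
3 Cluster Epenthesis: [ywhh] → [ywheh]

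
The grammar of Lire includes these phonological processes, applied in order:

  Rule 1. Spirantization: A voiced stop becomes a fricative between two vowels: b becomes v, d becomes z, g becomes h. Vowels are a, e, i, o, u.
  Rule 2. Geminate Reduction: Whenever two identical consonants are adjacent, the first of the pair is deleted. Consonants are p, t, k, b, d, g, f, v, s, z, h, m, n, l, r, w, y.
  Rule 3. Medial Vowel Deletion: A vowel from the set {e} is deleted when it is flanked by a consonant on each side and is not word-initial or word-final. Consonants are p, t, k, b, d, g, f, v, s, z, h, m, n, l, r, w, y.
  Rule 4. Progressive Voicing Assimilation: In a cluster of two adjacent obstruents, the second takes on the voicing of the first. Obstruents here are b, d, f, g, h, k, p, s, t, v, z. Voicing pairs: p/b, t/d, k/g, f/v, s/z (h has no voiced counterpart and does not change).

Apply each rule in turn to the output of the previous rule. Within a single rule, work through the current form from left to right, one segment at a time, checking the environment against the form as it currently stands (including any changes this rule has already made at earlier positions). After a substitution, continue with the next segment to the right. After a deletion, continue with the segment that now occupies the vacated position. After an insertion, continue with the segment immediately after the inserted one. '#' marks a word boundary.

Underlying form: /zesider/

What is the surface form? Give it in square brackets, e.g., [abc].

[zzizr]

Rule 1 Spirantization: [zesider] → [zesizer]
Rule 2 Geminate Reduction: no change — [zesizer]
Rule 3 Medial Vowel Deletion: [zesizer] → [zsizr]
Rule 4 Progressive Voicing Assimilation: [zsizr] → [zzizr]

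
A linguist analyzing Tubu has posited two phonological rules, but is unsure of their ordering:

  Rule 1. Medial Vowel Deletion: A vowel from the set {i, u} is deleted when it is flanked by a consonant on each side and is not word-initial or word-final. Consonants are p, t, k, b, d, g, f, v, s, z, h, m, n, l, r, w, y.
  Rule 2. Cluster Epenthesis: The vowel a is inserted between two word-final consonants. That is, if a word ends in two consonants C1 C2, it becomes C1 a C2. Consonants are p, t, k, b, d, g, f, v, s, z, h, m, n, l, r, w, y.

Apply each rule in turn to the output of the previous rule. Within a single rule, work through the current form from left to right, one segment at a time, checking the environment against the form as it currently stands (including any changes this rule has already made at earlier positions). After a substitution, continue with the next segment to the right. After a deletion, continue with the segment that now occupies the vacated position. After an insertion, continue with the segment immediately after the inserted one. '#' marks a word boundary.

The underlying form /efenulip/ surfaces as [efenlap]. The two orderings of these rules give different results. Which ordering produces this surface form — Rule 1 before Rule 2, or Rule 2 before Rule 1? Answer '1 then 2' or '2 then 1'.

1 then 2

Order 1 then 2:
  1 Medial Vowel Deletion: [efenulip] → [efenlp]
  2 Cluster Epenthesis: [efenlp] → [efenlap]
  result: [efenlap]
Order 2 then 1:
  2 Cluster Epenthesis: no change — [efenulip]
  1 Medial Vowel Deletion: [efenulip] → [efenlp]
  result: [efenlp]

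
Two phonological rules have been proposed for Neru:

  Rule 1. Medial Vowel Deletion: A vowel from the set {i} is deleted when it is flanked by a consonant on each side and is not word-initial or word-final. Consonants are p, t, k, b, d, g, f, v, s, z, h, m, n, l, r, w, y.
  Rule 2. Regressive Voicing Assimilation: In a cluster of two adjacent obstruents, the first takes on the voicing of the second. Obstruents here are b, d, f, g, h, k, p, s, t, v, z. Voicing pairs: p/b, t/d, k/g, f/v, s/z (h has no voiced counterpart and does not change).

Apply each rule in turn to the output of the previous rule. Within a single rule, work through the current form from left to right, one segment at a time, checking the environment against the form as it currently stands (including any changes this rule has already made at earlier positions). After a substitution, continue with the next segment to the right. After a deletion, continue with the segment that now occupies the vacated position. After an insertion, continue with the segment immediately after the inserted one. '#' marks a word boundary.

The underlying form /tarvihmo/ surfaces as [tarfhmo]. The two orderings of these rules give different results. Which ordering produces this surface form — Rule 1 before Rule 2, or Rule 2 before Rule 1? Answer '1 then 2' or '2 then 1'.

Order 1 then 2:
  1 Medial Vowel Deletion: [tarvihmo] → [tarvhmo]
  2 Regressive Voicing Assimilation: [tarvhmo] → [tarfhmo]
  result: [tarfhmo]
Order 2 then 1:
  2 Regressive Voicing Assimilation: no change — [tarvihmo]
  1 Medial Vowel Deletion: [tarvihmo] → [tarvhmo]
  result: [tarvhmo]

1 then 2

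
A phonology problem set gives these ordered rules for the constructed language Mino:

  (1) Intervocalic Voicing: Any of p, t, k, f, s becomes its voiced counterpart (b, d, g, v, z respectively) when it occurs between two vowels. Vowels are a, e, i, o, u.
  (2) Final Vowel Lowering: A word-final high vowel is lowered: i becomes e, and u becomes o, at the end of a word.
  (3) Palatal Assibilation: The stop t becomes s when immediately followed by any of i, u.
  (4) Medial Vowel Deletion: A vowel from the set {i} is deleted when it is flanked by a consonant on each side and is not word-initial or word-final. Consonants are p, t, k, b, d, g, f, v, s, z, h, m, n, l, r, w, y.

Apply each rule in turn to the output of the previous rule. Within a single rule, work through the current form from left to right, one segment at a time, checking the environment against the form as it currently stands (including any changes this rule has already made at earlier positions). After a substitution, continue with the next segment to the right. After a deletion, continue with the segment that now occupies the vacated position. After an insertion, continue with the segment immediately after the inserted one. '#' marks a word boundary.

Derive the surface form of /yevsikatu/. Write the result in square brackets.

(1) Intervocalic Voicing: [yevsikatu] → [yevsigadu]
(2) Final Vowel Lowering: [yevsigadu] → [yevsigado]
(3) Palatal Assibilation: no change — [yevsigado]
(4) Medial Vowel Deletion: [yevsigado] → [yevsgado]

[yevsgado]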